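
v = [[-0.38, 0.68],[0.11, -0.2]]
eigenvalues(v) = [-0.58, -0.0]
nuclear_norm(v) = 0.81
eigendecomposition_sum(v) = [[-0.38,0.68], [0.11,-0.20]] + [[-0.00, -0.0],[-0.0, -0.00]]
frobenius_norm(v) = 0.81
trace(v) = -0.58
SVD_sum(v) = [[-0.38, 0.68], [0.11, -0.20]] + [[-0.0, -0.00], [-0.00, -0.00]]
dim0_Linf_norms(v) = [0.38, 0.68]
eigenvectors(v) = [[-0.96, -0.87],  [0.28, -0.49]]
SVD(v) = [[-0.96, 0.28], [0.28, 0.96]] @ diag([0.8117252087573323, 0.0014783327991464824]) @ [[0.49,-0.87], [-0.87,-0.49]]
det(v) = 0.00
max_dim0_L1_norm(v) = 0.88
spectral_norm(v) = 0.81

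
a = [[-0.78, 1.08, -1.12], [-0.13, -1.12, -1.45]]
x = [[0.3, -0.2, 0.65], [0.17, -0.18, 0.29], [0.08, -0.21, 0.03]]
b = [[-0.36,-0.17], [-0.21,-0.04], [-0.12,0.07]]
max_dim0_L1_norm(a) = 2.57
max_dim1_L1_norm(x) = 1.15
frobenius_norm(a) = 2.53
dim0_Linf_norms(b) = [0.36, 0.17]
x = b @ a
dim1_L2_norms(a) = [1.74, 1.84]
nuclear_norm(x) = 1.05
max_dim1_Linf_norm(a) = 1.45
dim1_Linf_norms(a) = [1.12, 1.45]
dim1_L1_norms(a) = [2.98, 2.7]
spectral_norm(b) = 0.46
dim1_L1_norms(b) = [0.53, 0.25, 0.19]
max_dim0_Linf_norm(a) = 1.45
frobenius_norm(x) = 0.87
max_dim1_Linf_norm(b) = 0.36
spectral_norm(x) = 0.84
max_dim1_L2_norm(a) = 1.84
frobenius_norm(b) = 0.47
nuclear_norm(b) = 0.58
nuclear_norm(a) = 3.57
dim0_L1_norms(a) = [0.91, 2.2, 2.57]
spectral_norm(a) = 1.94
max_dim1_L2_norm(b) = 0.4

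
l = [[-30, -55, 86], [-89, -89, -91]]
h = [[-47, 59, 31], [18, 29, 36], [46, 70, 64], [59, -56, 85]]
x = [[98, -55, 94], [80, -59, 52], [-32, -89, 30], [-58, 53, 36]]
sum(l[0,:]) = 1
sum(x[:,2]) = 212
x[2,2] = 30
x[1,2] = 52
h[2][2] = 64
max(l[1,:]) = -89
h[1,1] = 29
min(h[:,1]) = -56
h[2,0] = 46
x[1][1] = -59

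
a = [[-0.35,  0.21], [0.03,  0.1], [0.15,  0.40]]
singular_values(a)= [0.46, 0.38]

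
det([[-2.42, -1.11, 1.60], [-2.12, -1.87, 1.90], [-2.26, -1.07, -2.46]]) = -8.630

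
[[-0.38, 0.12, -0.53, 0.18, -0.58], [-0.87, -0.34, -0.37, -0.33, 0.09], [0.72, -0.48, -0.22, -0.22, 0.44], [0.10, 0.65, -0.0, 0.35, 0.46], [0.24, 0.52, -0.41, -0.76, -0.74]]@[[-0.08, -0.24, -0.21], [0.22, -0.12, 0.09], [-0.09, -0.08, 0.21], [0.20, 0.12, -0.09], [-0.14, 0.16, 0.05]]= [[0.22, 0.05, -0.07], [-0.05, 0.25, 0.11], [-0.25, -0.05, -0.20], [0.14, 0.01, 0.03], [0.08, -0.30, -0.06]]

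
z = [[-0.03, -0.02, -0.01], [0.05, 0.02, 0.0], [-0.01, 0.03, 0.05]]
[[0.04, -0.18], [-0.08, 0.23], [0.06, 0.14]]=z@[[-1.74, 3.25], [0.48, 3.57], [0.62, 1.22]]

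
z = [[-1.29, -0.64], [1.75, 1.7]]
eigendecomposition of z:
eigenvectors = [[-0.82, 0.24], [0.57, -0.97]]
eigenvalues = [-0.85, 1.26]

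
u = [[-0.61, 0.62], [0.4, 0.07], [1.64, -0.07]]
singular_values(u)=[1.82, 0.57]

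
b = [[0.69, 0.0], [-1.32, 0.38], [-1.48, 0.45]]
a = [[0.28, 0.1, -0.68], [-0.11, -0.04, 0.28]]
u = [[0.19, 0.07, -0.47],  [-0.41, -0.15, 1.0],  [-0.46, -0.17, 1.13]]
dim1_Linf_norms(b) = [0.69, 1.32, 1.48]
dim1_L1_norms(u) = [0.73, 1.56, 1.76]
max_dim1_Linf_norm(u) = 1.13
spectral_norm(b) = 2.17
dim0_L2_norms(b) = [2.1, 0.59]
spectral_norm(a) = 0.80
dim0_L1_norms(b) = [3.49, 0.83]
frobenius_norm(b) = 2.18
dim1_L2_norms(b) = [0.69, 1.37, 1.55]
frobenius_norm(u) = 1.72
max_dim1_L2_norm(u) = 1.23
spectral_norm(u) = 1.72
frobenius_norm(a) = 0.80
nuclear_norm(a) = 0.81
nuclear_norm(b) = 2.36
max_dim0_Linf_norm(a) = 0.68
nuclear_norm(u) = 1.73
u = b @ a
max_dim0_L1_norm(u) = 2.6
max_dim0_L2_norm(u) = 1.58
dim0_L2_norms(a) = [0.3, 0.11, 0.74]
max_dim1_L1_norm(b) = 1.93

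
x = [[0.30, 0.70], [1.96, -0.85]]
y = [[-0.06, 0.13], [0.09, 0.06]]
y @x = [[0.24, -0.15], [0.14, 0.01]]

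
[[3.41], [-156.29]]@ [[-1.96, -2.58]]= [[-6.68, -8.8], [306.33, 403.23]]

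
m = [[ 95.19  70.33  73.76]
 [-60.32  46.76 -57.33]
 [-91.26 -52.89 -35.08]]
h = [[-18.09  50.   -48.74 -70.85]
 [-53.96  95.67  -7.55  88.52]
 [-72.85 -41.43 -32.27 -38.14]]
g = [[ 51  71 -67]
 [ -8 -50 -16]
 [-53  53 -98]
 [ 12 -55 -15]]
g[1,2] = -16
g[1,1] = -50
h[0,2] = -48.74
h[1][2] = -7.55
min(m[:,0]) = -91.26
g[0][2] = -67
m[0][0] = 95.19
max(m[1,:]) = 46.76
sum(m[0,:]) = 239.27999999999997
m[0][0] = 95.19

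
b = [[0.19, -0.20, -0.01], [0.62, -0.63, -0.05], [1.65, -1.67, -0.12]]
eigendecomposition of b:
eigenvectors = [[0.11,  0.69,  0.23],  [0.36,  0.66,  0.14],  [0.93,  0.32,  0.96]]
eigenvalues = [-0.58, -0.01, 0.02]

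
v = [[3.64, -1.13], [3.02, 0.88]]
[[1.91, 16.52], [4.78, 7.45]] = v@ [[1.07, 3.47], [1.76, -3.44]]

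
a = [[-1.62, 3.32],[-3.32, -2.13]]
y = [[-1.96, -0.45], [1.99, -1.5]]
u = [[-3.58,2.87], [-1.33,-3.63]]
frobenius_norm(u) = 6.00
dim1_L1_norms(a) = [4.94, 5.45]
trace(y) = -3.46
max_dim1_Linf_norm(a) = 3.32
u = y + a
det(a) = 14.47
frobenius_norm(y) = 3.20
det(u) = 16.81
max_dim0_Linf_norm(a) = 3.32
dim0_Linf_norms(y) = [1.99, 1.5]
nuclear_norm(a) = 7.63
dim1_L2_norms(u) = [4.59, 3.87]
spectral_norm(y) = 2.92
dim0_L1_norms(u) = [4.91, 6.5]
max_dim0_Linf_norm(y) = 1.99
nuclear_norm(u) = 8.34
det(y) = 3.84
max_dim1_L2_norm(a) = 3.94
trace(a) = -3.75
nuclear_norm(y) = 4.23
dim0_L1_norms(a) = [4.94, 5.45]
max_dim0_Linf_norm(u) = 3.63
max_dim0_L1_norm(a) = 5.45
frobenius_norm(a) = 5.40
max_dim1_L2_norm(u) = 4.59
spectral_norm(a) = 4.07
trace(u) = -7.21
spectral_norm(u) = 4.94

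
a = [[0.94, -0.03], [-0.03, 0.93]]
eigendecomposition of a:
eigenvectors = [[0.76, 0.65], [-0.65, 0.76]]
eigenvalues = [0.97, 0.9]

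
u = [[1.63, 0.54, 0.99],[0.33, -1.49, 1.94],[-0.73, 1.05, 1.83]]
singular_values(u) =[2.88, 1.93, 1.73]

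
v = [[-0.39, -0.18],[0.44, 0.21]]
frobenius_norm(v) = 0.65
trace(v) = -0.18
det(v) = -0.00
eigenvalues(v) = [-0.19, 0.01]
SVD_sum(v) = [[-0.39,-0.18], [0.44,0.21]] + [[-0.0, 0.00], [-0.00, 0.00]]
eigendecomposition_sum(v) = [[-0.38,-0.17],[0.41,0.18]] + [[-0.01, -0.01], [0.03, 0.03]]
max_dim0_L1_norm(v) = 0.83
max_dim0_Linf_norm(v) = 0.44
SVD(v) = [[-0.66,0.75],[0.75,0.66]] @ diag([0.6497559023168157, 0.004155406654056822]) @ [[0.90, 0.43], [-0.43, 0.9]]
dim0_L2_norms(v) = [0.59, 0.28]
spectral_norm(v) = 0.65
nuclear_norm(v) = 0.65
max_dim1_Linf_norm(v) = 0.44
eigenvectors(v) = [[-0.68, 0.41], [0.74, -0.91]]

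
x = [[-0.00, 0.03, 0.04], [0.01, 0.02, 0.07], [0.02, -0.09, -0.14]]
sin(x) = [[0.00, 0.03, 0.04], [0.01, 0.02, 0.07], [0.02, -0.09, -0.14]]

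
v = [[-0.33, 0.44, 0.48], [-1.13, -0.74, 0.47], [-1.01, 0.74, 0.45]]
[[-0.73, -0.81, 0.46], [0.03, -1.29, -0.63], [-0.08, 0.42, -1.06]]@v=[[0.69, 0.62, -0.52],[2.08, 0.50, -0.88],[0.62, -1.13, -0.32]]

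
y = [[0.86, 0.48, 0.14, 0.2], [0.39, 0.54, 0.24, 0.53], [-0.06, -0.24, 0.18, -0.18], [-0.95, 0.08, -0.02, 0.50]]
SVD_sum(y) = [[0.91, 0.39, 0.14, 0.08], [0.58, 0.25, 0.09, 0.05], [-0.12, -0.05, -0.02, -0.01], [-0.72, -0.31, -0.11, -0.06]] + [[-0.05, 0.08, 0.02, 0.12], [-0.19, 0.32, 0.07, 0.47], [0.07, -0.12, -0.03, -0.18], [-0.23, 0.39, 0.08, 0.57]] + [[0.00, 0.01, -0.02, -0.00], [-0.00, -0.02, 0.08, 0.0], [-0.01, -0.07, 0.22, 0.01], [-0.00, -0.00, 0.01, 0.00]] + [[-0.0, 0.0, 0.00, -0.00],[0.0, -0.00, -0.00, 0.0],[-0.0, 0.00, 0.0, -0.0],[-0.00, 0.0, 0.0, -0.0]]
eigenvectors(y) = [[(0.31+0.41j), (0.31-0.41j), (0.28+0j), -0.11+0.00j], [(-0.1+0.42j), -0.10-0.42j, -0.70+0.00j, 0.01+0.00j], [0.05-0.20j, 0.05+0.20j, -0.21+0.00j, (0.93+0j)], [-0.71+0.00j, (-0.71-0j), 0.62+0.00j, -0.35+0.00j]]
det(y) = -0.00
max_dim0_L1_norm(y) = 2.26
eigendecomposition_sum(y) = [[(0.44+0.08j),(0.24-0.22j),0.09-0.11j,(0.1-0.31j)], [0.19+0.33j,0.27+0.04j,0.12-0.00j,(0.26-0.1j)], [-0.09-0.16j,(-0.13-0.02j),(-0.06+0j),-0.12+0.05j], [(-0.45+0.43j),(0.04+0.45j),0.05+0.19j,(0.26+0.38j)]] + [[(0.44-0.08j), 0.24+0.22j, (0.09+0.11j), 0.10+0.31j], [0.19-0.33j, (0.27-0.04j), (0.12+0j), 0.26+0.10j], [-0.09+0.16j, (-0.13+0.02j), -0.06-0.00j, (-0.12-0.05j)], [(-0.45-0.43j), 0.04-0.45j, (0.05-0.19j), (0.26-0.38j)]] + [[-0.00-0.00j,0.00+0.00j,(-0+0j),-0.00+0.00j],[0.01+0.00j,(-0.01-0j),0.00-0.00j,-0j],[0.00+0.00j,-0.00-0.00j,-0j,0.00-0.00j],[(-0.01-0j),0.00+0.00j,-0.00+0.00j,-0.00+0.00j]] + [[(-0.01+0j),  -0.00+0.00j,  -0.03+0.00j,  -0.01+0.00j], [-0j,  -0j,  -0j,  -0j], [(0.12-0j),  0.02-0.00j,  (0.29-0j),  0.07-0.00j], [(-0.05+0j),  -0.01+0.00j,  -0.11+0.00j,  -0.03+0.00j]]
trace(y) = 2.08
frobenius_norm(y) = 1.76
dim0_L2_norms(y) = [1.34, 0.77, 0.33, 0.78]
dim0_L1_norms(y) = [2.26, 1.34, 0.58, 1.41]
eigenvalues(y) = [(0.92+0.49j), (0.92-0.49j), (-0.01+0j), (0.25+0j)]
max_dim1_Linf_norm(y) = 0.95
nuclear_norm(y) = 2.68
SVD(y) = [[-0.70, -0.16, 0.07, 0.69], [-0.44, -0.61, -0.35, -0.55], [0.10, 0.23, -0.94, 0.25], [0.55, -0.74, -0.02, 0.39]] @ diag([1.436053639473239, 0.9857347063850342, 0.2512166514055739, 0.008199221929296731]) @ [[-0.91, -0.39, -0.14, -0.08], [0.31, -0.53, -0.12, -0.78], [0.03, 0.29, -0.96, -0.04], [-0.28, 0.70, 0.23, -0.62]]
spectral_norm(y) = 1.44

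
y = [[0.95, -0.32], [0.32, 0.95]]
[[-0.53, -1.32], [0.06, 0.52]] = y @ [[-0.48, -1.08], [0.23, 0.91]]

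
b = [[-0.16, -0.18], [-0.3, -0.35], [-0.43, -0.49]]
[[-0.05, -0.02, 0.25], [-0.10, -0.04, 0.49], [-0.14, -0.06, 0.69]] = b @ [[0.13, 0.01, -0.61], [0.17, 0.12, -0.87]]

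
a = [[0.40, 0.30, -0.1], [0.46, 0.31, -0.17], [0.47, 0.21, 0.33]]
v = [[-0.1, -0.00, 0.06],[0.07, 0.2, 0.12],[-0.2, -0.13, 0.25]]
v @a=[[-0.01, -0.02, 0.03], [0.18, 0.11, -0.00], [-0.02, -0.05, 0.12]]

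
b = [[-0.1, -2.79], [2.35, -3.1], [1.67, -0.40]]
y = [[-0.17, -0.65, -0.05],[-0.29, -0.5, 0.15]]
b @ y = [[0.83, 1.46, -0.41],[0.50, 0.02, -0.58],[-0.17, -0.89, -0.14]]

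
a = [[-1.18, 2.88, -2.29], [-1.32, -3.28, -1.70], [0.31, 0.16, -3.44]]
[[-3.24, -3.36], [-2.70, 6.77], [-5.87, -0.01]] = a@[[-0.32, -0.86], [0.08, -1.64], [1.68, -0.15]]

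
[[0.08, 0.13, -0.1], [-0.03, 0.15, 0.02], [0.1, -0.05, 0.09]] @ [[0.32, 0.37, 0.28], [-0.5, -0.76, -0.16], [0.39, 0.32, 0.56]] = [[-0.08, -0.10, -0.05], [-0.08, -0.12, -0.02], [0.09, 0.10, 0.09]]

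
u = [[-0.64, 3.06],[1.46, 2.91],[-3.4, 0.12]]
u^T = [[-0.64, 1.46, -3.4],  [3.06, 2.91, 0.12]]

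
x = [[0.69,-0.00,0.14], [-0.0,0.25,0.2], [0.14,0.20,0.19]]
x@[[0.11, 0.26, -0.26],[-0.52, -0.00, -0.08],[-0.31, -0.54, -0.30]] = [[0.03, 0.10, -0.22], [-0.19, -0.11, -0.08], [-0.15, -0.07, -0.11]]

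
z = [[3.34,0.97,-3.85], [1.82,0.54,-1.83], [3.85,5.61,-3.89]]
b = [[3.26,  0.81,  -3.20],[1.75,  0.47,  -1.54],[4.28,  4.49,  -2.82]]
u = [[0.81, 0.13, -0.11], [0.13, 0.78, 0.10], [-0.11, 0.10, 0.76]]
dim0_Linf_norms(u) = [0.81, 0.78, 0.76]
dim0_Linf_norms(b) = [4.28, 4.49, 3.2]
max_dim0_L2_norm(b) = 5.66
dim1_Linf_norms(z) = [3.85, 1.83, 5.61]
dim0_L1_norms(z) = [9.01, 7.12, 9.57]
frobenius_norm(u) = 1.39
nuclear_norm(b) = 10.66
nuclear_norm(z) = 12.29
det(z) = -4.00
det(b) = -1.83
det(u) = 0.45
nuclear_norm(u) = 2.35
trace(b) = 0.91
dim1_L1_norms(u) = [1.05, 1.01, 0.97]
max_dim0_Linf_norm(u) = 0.81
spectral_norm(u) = 0.93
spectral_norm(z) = 9.36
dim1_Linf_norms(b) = [3.26, 1.75, 4.49]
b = z @ u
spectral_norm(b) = 8.27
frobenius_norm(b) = 8.58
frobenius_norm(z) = 9.76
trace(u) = 2.35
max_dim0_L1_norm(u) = 1.05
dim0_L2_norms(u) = [0.83, 0.8, 0.77]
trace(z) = -0.01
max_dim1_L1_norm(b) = 11.59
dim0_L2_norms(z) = [5.41, 5.72, 5.77]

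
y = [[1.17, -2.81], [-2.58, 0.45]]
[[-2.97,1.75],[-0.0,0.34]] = y@[[0.20, -0.26],[1.14, -0.73]]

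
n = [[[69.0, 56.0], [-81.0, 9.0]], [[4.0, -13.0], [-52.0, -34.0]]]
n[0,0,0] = 69.0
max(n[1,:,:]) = 4.0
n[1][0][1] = -13.0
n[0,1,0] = -81.0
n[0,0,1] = 56.0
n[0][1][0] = -81.0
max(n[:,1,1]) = 9.0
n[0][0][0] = 69.0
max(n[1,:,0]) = 4.0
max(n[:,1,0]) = -52.0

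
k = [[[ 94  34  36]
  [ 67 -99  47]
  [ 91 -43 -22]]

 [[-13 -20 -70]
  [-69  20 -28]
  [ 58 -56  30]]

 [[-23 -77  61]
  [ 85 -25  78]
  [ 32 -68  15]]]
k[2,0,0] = -23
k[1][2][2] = 30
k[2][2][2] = 15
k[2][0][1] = -77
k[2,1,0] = 85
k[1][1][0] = -69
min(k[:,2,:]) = -68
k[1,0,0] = -13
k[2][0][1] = -77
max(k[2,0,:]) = 61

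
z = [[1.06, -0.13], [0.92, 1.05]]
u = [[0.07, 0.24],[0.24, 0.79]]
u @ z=[[0.30,  0.24], [0.98,  0.8]]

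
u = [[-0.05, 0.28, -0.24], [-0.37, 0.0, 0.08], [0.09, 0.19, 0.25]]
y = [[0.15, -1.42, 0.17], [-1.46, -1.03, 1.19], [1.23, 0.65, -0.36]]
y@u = [[0.53,0.07,-0.11], [0.56,-0.18,0.57], [-0.33,0.28,-0.33]]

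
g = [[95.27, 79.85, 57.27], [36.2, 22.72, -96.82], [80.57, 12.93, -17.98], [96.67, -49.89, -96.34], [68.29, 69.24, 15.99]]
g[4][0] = 68.29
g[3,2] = -96.34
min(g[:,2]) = -96.82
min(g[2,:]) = -17.98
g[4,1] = 69.24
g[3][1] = -49.89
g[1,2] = -96.82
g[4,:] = [68.29, 69.24, 15.99]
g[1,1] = 22.72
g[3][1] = -49.89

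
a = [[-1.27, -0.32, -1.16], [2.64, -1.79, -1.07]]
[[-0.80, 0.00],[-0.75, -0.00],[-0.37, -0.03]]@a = [[1.02, 0.26, 0.93], [0.95, 0.24, 0.87], [0.39, 0.17, 0.46]]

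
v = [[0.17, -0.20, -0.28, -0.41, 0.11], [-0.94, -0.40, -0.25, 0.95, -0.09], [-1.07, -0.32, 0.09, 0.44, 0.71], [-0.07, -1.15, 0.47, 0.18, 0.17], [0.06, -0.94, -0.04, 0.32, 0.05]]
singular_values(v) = [2.06, 1.33, 0.78, 0.5, 0.16]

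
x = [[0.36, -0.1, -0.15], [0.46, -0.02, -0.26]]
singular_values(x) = [0.66, 0.08]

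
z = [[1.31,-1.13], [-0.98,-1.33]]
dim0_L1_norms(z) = [2.29, 2.46]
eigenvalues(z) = [1.68, -1.7]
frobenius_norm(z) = 2.39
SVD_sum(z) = [[0.57, -1.43], [0.32, -0.81]] + [[0.74, 0.3], [-1.30, -0.52]]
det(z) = -2.85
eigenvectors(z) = [[0.95,0.35], [-0.31,0.94]]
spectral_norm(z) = 1.77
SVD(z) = [[0.87, 0.49], [0.49, -0.87]] @ diag([1.7654640138093685, 1.6141365543051533]) @ [[0.37, -0.93], [0.93, 0.37]]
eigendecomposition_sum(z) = [[1.5, -0.56],[-0.49, 0.18]] + [[-0.19, -0.57], [-0.49, -1.51]]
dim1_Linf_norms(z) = [1.31, 1.33]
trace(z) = -0.02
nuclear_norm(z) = 3.38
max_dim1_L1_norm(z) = 2.44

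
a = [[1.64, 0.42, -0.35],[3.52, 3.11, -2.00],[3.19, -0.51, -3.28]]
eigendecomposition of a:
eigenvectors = [[-0.04, -0.64, -0.19], [-0.28, 0.55, -0.98], [-0.96, -0.54, -0.02]]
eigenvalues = [-3.28, 0.98, 3.76]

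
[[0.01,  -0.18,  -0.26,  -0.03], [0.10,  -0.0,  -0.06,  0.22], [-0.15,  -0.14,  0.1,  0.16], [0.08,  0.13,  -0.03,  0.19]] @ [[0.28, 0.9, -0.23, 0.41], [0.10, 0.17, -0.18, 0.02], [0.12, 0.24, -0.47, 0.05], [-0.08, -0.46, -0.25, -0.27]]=[[-0.04, -0.07, 0.16, -0.0], [0.00, -0.03, -0.05, -0.02], [-0.06, -0.21, -0.03, -0.10], [0.02, -0.00, -0.08, -0.02]]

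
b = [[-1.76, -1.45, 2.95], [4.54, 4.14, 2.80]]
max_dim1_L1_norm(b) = 11.48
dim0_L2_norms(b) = [4.87, 4.39, 4.07]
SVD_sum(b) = [[-0.82, -0.75, -0.39], [4.70, 4.26, 2.21]] + [[-0.94, -0.70, 3.34], [-0.16, -0.12, 0.59]]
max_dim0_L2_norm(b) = 4.87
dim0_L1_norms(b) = [6.3, 5.59, 5.75]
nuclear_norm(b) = 10.42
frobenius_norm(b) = 7.71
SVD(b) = [[-0.17,  0.98], [0.98,  0.17]] @ diag([6.826173115735985, 3.591261699459293]) @ [[0.7, 0.63, 0.33], [-0.26, -0.2, 0.94]]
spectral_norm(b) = 6.83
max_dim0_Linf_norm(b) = 4.54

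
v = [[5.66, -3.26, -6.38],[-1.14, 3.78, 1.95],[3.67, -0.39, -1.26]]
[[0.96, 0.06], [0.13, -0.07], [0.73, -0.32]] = v@[[0.2,-0.13],[0.11,0.01],[-0.03,-0.13]]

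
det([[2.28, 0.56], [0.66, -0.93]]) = -2.490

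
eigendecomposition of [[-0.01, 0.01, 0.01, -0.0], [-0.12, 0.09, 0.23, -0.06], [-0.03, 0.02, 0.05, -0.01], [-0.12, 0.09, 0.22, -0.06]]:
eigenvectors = [[(0.11+0j), -0.49+0.00j, (-0.13+0.54j), -0.13-0.54j], [(0.7+0j), (-0.7+0j), -0.26-0.12j, -0.26+0.12j], [(0.18+0j), (-0.14+0j), (-0.14+0.32j), -0.14-0.32j], [0.68+0.00j, -0.50+0.00j, (-0.7+0j), -0.70-0.00j]]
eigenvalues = [(0.07+0j), (0.01+0j), (-0+0.01j), (-0-0.01j)]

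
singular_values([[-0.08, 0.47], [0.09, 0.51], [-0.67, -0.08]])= [0.73, 0.64]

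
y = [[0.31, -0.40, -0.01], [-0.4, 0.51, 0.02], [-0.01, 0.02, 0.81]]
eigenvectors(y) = [[0.79,0.49,0.38], [0.62,-0.63,-0.47], [-0.01,-0.60,0.8]]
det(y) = -0.00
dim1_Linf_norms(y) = [0.4, 0.51, 0.81]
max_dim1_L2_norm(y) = 0.81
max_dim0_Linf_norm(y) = 0.81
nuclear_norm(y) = 1.63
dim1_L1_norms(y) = [0.72, 0.93, 0.84]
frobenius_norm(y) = 1.15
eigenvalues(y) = [-0.0, 0.84, 0.79]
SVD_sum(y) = [[0.20, -0.26, -0.25], [-0.26, 0.33, 0.32], [-0.25, 0.32, 0.31]] + [[0.11, -0.14, 0.24], [-0.14, 0.18, -0.3], [0.24, -0.3, 0.50]] + [[-0.00, -0.00, 0.00], [-0.0, -0.0, 0.00], [0.00, 0.00, -0.0]]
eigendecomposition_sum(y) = [[-0.00, -0.00, 0.00], [-0.00, -0.0, 0.00], [0.00, 0.00, -0.0]] + [[0.20,-0.26,-0.25], [-0.26,0.33,0.32], [-0.25,0.32,0.31]] + [[0.11, -0.14, 0.24], [-0.14, 0.18, -0.30], [0.24, -0.30, 0.5]]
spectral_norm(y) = 0.84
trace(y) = 1.63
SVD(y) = [[-0.49, 0.38, 0.79],[0.63, -0.47, 0.62],[0.6, 0.80, -0.01]] @ diag([0.8389299024522425, 0.7934047945163527, 0.0023346969685950417]) @ [[-0.49, 0.63, 0.6], [0.38, -0.47, 0.8], [-0.79, -0.62, 0.01]]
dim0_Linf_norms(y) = [0.4, 0.51, 0.81]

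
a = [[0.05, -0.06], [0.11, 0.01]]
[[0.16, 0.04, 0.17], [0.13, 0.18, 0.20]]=a @ [[1.33, 1.61, 1.91], [-1.51, 0.70, -1.27]]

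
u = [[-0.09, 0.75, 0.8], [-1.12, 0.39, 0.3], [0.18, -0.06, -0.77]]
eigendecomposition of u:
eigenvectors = [[(-0.14+0.6j), (-0.14-0.6j), (-0.34+0j)], [-0.79+0.00j, -0.79-0.00j, -0.51+0.00j], [0.07+0.05j, (0.07-0.05j), 0.79+0.00j]]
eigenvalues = [(0.17+0.83j), (0.17-0.83j), (-0.81+0j)]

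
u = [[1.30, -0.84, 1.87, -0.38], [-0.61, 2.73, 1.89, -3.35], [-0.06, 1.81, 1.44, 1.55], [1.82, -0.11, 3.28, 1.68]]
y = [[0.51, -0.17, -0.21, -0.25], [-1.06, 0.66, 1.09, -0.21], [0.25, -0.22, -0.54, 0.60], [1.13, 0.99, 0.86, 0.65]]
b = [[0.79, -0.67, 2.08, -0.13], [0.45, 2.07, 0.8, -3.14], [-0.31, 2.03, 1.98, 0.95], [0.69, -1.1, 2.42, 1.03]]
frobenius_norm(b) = 6.17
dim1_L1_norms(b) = [3.67, 6.46, 5.27, 5.24]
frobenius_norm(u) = 7.30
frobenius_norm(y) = 2.71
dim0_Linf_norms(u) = [1.82, 2.73, 3.28, 3.35]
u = b + y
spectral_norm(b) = 4.08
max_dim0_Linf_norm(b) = 3.14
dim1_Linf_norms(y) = [0.51, 1.09, 0.6, 1.13]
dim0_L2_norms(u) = [2.32, 3.38, 4.46, 4.07]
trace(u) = 7.15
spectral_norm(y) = 1.92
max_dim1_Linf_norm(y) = 1.13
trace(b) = 5.87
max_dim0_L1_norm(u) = 8.48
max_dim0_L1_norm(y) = 2.95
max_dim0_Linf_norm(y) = 1.13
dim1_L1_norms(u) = [4.39, 8.58, 4.86, 6.89]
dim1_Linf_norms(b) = [2.08, 3.14, 2.03, 2.42]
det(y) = -0.00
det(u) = 1.04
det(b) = -0.17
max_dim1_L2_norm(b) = 3.87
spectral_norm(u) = 4.94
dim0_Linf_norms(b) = [0.79, 2.07, 2.42, 3.14]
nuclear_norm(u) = 12.24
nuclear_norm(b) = 10.43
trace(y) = 1.28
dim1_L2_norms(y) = [0.63, 1.67, 0.87, 1.85]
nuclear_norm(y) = 4.38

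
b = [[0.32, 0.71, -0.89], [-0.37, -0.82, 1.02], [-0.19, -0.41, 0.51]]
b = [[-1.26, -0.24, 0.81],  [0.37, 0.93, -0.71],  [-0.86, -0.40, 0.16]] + [[1.58,0.95,-1.7], [-0.74,-1.75,1.73], [0.67,-0.01,0.35]]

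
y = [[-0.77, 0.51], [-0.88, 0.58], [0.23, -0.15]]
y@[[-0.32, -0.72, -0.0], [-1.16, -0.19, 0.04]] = [[-0.35, 0.46, 0.02], [-0.39, 0.52, 0.02], [0.10, -0.14, -0.01]]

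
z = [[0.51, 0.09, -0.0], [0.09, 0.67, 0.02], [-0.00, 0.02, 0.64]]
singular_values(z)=[0.71, 0.64, 0.47]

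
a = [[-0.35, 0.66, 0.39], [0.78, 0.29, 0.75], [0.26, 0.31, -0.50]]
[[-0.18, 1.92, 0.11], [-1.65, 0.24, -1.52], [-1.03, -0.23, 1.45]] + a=[[-0.53, 2.58, 0.50], [-0.87, 0.53, -0.77], [-0.77, 0.08, 0.95]]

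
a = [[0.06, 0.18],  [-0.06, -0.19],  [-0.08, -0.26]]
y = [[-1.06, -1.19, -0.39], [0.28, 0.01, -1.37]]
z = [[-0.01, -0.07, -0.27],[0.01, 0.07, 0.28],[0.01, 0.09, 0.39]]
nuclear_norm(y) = 3.04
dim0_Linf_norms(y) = [1.06, 1.19, 1.37]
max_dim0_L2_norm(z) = 0.55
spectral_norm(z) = 0.57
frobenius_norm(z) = 0.57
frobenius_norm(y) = 2.16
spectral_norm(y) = 1.66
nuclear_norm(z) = 0.57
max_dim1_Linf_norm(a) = 0.26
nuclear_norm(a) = 0.39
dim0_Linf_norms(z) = [0.01, 0.09, 0.39]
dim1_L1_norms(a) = [0.24, 0.25, 0.34]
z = a @ y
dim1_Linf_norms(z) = [0.27, 0.28, 0.39]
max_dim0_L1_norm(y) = 1.76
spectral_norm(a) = 0.39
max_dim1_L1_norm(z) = 0.49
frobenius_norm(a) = 0.39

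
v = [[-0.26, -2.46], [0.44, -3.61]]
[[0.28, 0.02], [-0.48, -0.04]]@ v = [[-0.06, -0.76],  [0.11, 1.33]]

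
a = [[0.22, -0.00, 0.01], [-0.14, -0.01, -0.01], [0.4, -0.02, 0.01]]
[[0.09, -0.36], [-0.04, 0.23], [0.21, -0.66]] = a @ [[0.48, -1.59],[-1.61, 0.55],[-1.49, -1.3]]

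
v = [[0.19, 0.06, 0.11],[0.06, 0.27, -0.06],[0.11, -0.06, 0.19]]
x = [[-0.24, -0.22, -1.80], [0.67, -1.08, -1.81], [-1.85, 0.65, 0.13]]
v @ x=[[-0.21, -0.04, -0.44],[0.28, -0.34, -0.60],[-0.42, 0.16, -0.06]]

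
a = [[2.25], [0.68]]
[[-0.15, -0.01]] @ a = [[-0.34]]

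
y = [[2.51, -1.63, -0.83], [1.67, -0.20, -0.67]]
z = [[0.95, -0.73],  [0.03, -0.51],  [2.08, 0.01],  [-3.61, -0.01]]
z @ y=[[1.17, -1.40, -0.3], [-0.78, 0.05, 0.32], [5.24, -3.39, -1.73], [-9.08, 5.89, 3.00]]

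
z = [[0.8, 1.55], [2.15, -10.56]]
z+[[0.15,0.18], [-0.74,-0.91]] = [[0.95, 1.73], [1.41, -11.47]]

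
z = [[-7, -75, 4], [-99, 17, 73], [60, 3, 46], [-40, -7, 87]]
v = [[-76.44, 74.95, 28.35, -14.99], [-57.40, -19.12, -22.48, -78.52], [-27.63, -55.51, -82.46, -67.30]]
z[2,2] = 46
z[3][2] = 87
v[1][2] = -22.48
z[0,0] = -7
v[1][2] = -22.48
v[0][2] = 28.35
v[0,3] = -14.99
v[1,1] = -19.12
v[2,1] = -55.51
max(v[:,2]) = 28.35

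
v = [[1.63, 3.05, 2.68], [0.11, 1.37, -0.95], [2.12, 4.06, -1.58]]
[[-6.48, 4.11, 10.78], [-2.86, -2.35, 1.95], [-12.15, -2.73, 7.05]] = v @ [[-2.54, 1.27, -0.27], [-1.39, -0.72, 2.43], [0.71, 1.58, 1.42]]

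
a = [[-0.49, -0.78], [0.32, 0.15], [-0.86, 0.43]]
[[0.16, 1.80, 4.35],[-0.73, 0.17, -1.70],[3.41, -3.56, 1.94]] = a @ [[-3.09, 2.27, -3.84],[1.74, -3.74, -3.17]]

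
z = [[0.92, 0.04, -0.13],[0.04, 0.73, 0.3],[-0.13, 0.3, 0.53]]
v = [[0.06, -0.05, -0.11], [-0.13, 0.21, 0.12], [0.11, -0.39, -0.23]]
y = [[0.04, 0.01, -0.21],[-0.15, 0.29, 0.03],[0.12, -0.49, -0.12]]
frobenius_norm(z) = 1.37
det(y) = -0.01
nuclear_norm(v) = 0.68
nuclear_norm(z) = 2.18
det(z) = 0.26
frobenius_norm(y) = 0.65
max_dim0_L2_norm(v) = 0.45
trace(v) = 0.04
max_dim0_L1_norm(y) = 0.79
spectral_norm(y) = 0.61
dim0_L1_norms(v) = [0.3, 0.65, 0.46]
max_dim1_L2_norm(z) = 0.93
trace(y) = 0.21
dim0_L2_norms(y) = [0.2, 0.57, 0.24]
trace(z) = 2.18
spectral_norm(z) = 0.99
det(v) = -0.00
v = y @ z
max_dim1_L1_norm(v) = 0.73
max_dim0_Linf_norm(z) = 0.92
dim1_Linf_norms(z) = [0.92, 0.73, 0.53]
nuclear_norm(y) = 0.89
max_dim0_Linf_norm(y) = 0.49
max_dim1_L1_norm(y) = 0.73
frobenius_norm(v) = 0.56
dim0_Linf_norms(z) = [0.92, 0.73, 0.53]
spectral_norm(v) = 0.55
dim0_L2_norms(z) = [0.93, 0.79, 0.62]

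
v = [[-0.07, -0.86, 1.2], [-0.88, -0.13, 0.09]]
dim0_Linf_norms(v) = [0.88, 0.86, 1.2]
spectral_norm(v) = 1.50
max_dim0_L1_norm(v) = 1.29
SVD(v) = [[-0.98, -0.19], [-0.19, 0.98]] @ diag([1.4964915404123882, 0.8627937583653216]) @ [[0.16, 0.58, -0.80], [-0.99, 0.04, -0.16]]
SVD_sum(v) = [[-0.23, -0.85, 1.17], [-0.05, -0.17, 0.23]] + [[0.16, -0.01, 0.03],[-0.83, 0.04, -0.14]]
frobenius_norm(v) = 1.73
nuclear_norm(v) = 2.36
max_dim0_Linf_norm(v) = 1.2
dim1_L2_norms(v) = [1.48, 0.89]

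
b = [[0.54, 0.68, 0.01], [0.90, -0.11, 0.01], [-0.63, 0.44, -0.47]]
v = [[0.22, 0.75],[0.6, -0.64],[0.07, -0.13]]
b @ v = [[0.53, -0.03], [0.13, 0.74], [0.09, -0.69]]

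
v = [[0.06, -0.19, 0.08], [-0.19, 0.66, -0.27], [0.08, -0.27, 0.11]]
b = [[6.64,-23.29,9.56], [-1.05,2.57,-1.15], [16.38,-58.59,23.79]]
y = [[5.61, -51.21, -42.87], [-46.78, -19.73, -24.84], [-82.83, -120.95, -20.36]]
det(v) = -0.00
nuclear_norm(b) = 70.78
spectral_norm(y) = 162.01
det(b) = 1.20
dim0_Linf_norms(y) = [82.83, 120.95, 42.87]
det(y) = -243691.58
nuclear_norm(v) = 0.83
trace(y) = -34.48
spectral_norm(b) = 70.38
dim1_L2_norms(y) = [67.02, 56.52, 148.0]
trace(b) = 33.00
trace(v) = 0.83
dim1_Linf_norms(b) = [23.29, 2.57, 58.59]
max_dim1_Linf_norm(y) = 120.95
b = y @ v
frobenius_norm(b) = 70.38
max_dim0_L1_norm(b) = 84.45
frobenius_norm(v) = 0.83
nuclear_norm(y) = 241.71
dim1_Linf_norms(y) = [51.21, 46.78, 120.95]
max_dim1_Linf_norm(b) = 58.59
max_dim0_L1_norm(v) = 1.12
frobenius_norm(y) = 172.02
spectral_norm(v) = 0.83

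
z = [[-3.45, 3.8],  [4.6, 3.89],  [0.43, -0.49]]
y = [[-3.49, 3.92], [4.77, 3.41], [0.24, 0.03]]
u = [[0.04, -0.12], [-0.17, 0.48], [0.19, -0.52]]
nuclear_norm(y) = 11.10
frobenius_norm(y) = 7.87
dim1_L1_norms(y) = [7.41, 8.18, 0.27]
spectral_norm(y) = 5.98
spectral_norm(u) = 0.76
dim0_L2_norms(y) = [5.92, 5.2]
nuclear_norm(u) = 0.77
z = u + y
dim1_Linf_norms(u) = [0.12, 0.48, 0.52]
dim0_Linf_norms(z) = [4.6, 3.89]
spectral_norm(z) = 6.03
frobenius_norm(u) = 0.76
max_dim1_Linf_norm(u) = 0.52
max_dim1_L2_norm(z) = 6.02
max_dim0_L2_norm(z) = 5.77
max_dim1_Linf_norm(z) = 4.6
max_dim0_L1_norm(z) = 8.48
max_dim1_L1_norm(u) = 0.71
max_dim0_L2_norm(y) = 5.92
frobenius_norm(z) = 7.94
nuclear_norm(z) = 11.20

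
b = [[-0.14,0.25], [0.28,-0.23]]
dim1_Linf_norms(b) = [0.25, 0.28]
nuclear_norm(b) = 0.54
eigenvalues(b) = [0.08, -0.45]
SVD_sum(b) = [[-0.19, 0.21], [0.24, -0.26]] + [[0.05, 0.04], [0.04, 0.03]]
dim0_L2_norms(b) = [0.31, 0.34]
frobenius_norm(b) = 0.46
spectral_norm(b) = 0.45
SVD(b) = [[-0.61, 0.79], [0.79, 0.61]] @ diag([0.4544007130470181, 0.08318648918160637]) @ [[0.68, -0.74], [0.74, 0.68]]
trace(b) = -0.37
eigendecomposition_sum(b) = [[0.05, 0.04], [0.04, 0.03]] + [[-0.19, 0.21], [0.24, -0.26]]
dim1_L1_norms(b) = [0.39, 0.51]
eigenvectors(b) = [[0.75, -0.62], [0.67, 0.78]]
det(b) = -0.04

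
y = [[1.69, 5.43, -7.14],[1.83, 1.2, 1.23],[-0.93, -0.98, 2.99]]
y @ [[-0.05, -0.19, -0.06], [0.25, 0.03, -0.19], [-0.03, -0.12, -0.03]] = [[1.49, 0.7, -0.92], [0.17, -0.46, -0.37], [-0.29, -0.21, 0.15]]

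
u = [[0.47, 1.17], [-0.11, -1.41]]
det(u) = -0.53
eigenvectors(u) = [[1.0, -0.54], [-0.06, 0.84]]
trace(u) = -0.94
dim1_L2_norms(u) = [1.26, 1.41]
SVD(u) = [[-0.66, 0.75],  [0.75, 0.66]] @ diag([1.8731603131057293, 0.2850797106173041]) @ [[-0.21,-0.98],  [0.98,-0.21]]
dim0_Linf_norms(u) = [0.47, 1.41]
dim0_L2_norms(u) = [0.48, 1.83]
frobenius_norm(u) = 1.89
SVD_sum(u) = [[0.26, 1.21], [-0.29, -1.37]] + [[0.21, -0.04], [0.18, -0.04]]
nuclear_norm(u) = 2.16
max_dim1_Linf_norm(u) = 1.41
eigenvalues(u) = [0.4, -1.34]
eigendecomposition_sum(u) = [[0.42, 0.27], [-0.03, -0.02]] + [[0.05,0.90], [-0.08,-1.39]]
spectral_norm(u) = 1.87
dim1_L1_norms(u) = [1.64, 1.52]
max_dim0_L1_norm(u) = 2.58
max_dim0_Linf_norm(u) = 1.41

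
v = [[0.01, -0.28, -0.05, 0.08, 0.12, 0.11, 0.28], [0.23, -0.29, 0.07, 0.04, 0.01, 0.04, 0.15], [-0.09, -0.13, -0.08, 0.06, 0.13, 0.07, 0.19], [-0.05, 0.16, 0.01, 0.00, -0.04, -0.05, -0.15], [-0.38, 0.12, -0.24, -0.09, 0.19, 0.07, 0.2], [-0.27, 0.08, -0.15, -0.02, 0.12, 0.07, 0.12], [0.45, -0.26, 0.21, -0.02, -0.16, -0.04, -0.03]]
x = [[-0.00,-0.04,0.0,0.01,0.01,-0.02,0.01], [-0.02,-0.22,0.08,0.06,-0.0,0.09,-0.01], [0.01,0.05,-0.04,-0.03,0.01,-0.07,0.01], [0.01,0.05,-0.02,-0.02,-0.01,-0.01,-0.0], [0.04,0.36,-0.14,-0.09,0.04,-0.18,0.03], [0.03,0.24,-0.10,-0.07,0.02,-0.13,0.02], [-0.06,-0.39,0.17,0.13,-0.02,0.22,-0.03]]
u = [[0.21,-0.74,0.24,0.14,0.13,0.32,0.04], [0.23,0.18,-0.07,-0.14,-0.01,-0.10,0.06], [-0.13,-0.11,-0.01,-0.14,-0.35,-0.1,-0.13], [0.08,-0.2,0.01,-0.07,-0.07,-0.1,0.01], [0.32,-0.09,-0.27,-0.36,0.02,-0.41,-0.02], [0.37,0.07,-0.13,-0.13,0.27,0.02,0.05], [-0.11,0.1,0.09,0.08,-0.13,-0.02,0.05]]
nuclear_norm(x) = 0.90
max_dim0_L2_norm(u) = 0.81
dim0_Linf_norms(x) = [0.06, 0.39, 0.17, 0.13, 0.04, 0.22, 0.03]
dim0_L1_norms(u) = [1.45, 1.49, 0.82, 1.06, 0.98, 1.07, 0.36]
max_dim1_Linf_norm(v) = 0.45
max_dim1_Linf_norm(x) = 0.39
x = v @ u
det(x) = 0.00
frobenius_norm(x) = 0.79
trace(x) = -0.40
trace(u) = 0.40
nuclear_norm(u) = 2.70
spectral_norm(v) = 0.92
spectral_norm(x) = 0.78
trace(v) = -0.13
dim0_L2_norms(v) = [0.7, 0.54, 0.37, 0.14, 0.33, 0.18, 0.46]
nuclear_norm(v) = 1.74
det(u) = 0.00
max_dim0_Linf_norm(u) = 0.74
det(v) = -0.00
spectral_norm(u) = 0.95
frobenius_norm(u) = 1.40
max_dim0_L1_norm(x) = 1.35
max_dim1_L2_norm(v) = 0.59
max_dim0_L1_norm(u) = 1.49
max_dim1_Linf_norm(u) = 0.74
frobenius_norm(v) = 1.14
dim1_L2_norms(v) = [0.44, 0.41, 0.3, 0.23, 0.55, 0.37, 0.59]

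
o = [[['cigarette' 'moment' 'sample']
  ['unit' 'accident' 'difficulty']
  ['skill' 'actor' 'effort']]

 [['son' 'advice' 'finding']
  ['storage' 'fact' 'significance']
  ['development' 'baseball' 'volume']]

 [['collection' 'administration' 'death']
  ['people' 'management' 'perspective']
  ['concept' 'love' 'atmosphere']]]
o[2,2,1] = 'love'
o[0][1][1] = 'accident'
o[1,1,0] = 'storage'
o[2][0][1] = 'administration'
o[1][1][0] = 'storage'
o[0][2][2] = 'effort'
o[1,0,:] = ['son', 'advice', 'finding']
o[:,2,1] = ['actor', 'baseball', 'love']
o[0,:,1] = ['moment', 'accident', 'actor']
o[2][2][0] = 'concept'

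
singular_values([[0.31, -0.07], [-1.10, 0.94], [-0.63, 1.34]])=[2.04, 0.48]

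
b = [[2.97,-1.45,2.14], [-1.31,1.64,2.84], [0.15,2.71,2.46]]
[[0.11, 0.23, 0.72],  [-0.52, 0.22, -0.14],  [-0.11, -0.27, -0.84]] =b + [[-2.86,1.68,-1.42], [0.79,-1.42,-2.98], [-0.26,-2.98,-3.30]]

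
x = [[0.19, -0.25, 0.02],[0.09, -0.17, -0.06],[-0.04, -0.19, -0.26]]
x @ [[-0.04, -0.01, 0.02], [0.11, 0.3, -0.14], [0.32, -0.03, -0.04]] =[[-0.03, -0.08, 0.04], [-0.04, -0.05, 0.03], [-0.10, -0.05, 0.04]]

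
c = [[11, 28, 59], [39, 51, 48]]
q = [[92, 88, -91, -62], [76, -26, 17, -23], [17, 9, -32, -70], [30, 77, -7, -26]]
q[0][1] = 88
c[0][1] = 28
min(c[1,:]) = 39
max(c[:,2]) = 59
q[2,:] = [17, 9, -32, -70]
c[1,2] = 48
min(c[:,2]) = 48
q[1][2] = 17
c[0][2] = 59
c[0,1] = 28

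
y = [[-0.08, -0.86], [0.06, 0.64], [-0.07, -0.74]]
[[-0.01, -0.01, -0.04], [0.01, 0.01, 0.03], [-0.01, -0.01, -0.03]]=y@[[-0.07,  -0.03,  0.03], [0.02,  0.02,  0.04]]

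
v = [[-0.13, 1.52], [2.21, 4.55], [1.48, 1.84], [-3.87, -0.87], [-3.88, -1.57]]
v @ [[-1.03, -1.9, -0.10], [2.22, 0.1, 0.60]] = [[3.51, 0.40, 0.92], [7.82, -3.74, 2.51], [2.56, -2.63, 0.96], [2.05, 7.27, -0.13], [0.51, 7.22, -0.55]]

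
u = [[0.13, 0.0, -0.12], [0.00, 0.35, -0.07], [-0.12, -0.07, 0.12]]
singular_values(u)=[0.37, 0.23, 0.0]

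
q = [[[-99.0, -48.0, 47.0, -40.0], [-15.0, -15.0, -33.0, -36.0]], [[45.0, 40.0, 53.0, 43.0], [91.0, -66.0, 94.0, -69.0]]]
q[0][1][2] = -33.0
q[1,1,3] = -69.0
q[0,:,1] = [-48.0, -15.0]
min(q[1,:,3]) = -69.0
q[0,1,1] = -15.0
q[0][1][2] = -33.0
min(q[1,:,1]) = -66.0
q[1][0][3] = 43.0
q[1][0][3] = 43.0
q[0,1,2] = -33.0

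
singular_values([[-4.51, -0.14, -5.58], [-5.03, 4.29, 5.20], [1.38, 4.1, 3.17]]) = [9.6, 7.22, 2.59]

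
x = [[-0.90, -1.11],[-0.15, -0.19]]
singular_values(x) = [1.45, 0.0]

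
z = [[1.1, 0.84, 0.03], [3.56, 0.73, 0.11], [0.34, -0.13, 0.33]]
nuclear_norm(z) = 4.77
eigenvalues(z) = [2.66, -0.82, 0.32]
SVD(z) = [[-0.33,0.85,0.41], [-0.94,-0.26,-0.22], [-0.08,-0.45,0.89]] @ diag([3.8608681514911587, 0.6212896891359632, 0.29016588182379494]) @ [[-0.97, -0.25, -0.04],[-0.23, 0.94, -0.25],[-0.09, 0.23, 0.97]]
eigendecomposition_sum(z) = [[1.47, 0.64, 0.05], [2.72, 1.18, 0.09], [0.06, 0.03, 0.0]] + [[-0.37, 0.20, -0.01], [0.84, -0.45, 0.02], [0.2, -0.11, 0.01]] + [[-0.00, 0.00, -0.01], [-0.00, 0.0, -0.0], [0.07, -0.05, 0.32]]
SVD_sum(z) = [[1.23,0.31,0.05], [3.52,0.90,0.13], [0.3,0.08,0.01]] + [[-0.12,0.5,-0.13], [0.04,-0.15,0.04], [0.07,-0.27,0.07]] + [[-0.01, 0.03, 0.11], [0.01, -0.01, -0.06], [-0.02, 0.06, 0.25]]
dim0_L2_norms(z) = [3.74, 1.12, 0.35]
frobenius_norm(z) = 3.92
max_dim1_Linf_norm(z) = 3.56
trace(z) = 2.16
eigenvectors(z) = [[-0.48, -0.39, -0.03],  [-0.88, 0.89, -0.01],  [-0.02, 0.22, 1.0]]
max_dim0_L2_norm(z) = 3.74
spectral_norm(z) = 3.86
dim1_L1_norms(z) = [1.97, 4.4, 0.8]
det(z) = -0.70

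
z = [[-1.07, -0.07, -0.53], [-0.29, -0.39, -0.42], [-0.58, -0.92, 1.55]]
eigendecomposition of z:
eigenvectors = [[-0.17, 0.85, 0.35],[-0.16, 0.42, -0.88],[0.97, 0.31, -0.31]]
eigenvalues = [1.81, -1.3, -0.42]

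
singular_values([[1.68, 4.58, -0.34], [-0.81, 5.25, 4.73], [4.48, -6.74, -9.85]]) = [14.59, 4.89, 0.47]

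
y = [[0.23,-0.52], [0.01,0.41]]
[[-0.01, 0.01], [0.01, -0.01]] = y@[[0.01,-0.01],[0.02,-0.02]]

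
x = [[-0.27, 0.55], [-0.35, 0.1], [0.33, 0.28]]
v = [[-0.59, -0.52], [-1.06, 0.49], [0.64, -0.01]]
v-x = [[-0.32, -1.07], [-0.71, 0.39], [0.31, -0.29]]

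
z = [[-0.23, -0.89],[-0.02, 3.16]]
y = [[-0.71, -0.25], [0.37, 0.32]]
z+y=[[-0.94, -1.14], [0.35, 3.48]]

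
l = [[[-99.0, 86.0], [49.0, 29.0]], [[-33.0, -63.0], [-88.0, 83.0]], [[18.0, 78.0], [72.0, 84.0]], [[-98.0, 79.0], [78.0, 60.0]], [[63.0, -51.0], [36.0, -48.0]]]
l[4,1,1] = -48.0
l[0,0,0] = -99.0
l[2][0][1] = 78.0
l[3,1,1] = 60.0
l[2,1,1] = 84.0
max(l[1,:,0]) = -33.0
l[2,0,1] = 78.0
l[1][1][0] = -88.0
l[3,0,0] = -98.0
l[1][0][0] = -33.0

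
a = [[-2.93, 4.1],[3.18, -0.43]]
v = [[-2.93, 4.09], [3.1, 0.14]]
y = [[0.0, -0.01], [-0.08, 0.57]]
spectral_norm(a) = 5.59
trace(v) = -2.79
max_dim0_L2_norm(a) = 4.32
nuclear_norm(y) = 0.58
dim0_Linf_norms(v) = [3.1, 4.09]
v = a + y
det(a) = -11.78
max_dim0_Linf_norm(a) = 4.1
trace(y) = 0.57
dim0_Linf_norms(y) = [0.08, 0.57]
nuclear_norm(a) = 7.70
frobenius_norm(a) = 5.97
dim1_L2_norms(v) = [5.03, 3.1]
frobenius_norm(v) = 5.91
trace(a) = -3.36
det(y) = -0.00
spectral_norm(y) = 0.58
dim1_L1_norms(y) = [0.01, 0.65]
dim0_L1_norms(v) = [6.03, 4.23]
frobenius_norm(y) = 0.58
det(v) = -13.09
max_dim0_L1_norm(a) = 6.11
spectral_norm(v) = 5.39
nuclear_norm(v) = 7.82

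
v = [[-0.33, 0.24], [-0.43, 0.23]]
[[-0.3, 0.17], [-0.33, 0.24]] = v@[[0.37, -0.74], [-0.75, -0.32]]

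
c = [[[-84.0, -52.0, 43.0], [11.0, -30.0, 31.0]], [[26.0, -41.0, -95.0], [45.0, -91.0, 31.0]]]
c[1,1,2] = 31.0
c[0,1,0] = 11.0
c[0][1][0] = 11.0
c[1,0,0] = 26.0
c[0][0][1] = -52.0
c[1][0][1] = -41.0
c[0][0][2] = 43.0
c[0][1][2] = 31.0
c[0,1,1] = -30.0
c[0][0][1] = -52.0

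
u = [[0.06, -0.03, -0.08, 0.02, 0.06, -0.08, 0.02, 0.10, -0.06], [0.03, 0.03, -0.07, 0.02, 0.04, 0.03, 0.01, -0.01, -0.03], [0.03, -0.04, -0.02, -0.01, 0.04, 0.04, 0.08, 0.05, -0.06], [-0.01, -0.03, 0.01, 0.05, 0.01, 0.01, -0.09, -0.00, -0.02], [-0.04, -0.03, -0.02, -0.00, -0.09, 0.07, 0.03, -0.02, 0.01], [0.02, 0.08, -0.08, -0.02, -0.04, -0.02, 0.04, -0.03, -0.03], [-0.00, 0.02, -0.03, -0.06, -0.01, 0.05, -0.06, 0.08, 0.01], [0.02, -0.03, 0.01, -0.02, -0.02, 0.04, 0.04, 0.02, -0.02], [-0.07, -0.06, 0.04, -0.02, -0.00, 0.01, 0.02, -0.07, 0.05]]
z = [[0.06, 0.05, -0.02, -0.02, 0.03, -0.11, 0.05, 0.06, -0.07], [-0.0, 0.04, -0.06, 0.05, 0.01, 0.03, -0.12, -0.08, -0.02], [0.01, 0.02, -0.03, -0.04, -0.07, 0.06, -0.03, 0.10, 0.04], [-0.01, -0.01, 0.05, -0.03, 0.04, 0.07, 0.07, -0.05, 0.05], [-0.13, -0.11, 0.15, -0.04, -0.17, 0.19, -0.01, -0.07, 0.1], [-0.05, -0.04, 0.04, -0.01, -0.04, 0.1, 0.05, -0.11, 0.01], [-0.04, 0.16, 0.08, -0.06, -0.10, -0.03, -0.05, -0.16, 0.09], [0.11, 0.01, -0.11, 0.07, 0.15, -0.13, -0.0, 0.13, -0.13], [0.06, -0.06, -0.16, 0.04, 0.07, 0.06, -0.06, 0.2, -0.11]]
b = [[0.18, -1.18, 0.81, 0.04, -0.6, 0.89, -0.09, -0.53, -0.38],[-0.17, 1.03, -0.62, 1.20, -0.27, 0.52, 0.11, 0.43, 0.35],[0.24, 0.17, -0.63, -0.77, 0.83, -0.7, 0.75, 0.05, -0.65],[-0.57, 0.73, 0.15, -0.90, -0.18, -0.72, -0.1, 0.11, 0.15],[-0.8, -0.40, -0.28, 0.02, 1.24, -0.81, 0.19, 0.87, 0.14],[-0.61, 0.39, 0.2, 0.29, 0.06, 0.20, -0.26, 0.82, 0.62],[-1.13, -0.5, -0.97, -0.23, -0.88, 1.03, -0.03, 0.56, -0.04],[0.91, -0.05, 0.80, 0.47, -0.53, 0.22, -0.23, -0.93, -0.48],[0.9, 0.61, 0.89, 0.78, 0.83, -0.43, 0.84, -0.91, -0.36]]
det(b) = -0.27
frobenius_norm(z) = 0.75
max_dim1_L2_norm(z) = 0.36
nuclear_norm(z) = 1.55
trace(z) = -0.06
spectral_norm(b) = 3.37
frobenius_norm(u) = 0.39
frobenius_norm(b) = 5.61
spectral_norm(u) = 0.25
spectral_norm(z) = 0.59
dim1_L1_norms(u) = [0.51, 0.27, 0.37, 0.23, 0.31, 0.36, 0.32, 0.22, 0.34]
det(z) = 0.00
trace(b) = -0.20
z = b @ u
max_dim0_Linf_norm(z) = 0.2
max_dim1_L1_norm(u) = 0.51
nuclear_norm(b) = 13.34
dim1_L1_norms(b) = [4.7, 4.7, 4.79, 3.61, 4.75, 3.45, 5.37, 4.62, 6.55]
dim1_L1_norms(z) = [0.47, 0.41, 0.4, 0.38, 0.97, 0.45, 0.77, 0.84, 0.82]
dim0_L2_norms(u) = [0.11, 0.13, 0.15, 0.09, 0.13, 0.14, 0.15, 0.16, 0.11]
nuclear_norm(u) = 1.00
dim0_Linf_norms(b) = [1.13, 1.18, 0.97, 1.2, 1.24, 1.03, 0.84, 0.93, 0.65]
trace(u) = 0.02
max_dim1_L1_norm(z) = 0.97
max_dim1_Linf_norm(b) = 1.24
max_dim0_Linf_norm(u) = 0.1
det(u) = -0.00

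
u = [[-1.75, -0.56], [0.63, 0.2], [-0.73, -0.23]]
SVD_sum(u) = [[-1.75, -0.56],[0.63, 0.20],[-0.73, -0.23]] + [[0.0,-0.0], [0.00,-0.00], [-0.0,0.00]]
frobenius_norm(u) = 2.10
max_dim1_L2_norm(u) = 1.84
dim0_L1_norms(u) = [3.11, 0.99]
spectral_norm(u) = 2.10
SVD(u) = [[-0.88,-0.46], [0.32,-0.29], [-0.36,0.84]] @ diag([2.0973289965280753, 0.0033287118434160152]) @ [[0.95, 0.3],[-0.3, 0.95]]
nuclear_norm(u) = 2.10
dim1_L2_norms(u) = [1.84, 0.66, 0.77]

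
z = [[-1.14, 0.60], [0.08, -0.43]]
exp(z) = [[0.33,0.28], [0.04,0.66]]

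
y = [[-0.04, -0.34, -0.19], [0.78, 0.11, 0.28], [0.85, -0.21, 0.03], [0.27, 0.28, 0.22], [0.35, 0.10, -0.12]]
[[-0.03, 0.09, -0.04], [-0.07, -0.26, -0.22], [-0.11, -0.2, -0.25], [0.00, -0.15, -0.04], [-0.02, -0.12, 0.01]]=y@[[-0.10, -0.29, -0.2], [0.13, -0.21, 0.33], [-0.03, -0.04, -0.35]]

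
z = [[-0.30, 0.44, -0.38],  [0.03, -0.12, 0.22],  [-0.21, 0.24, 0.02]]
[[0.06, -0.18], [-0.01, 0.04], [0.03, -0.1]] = z@[[-0.12, 0.35], [0.04, -0.12], [-0.02, 0.07]]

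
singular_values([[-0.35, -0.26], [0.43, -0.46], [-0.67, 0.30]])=[0.96, 0.45]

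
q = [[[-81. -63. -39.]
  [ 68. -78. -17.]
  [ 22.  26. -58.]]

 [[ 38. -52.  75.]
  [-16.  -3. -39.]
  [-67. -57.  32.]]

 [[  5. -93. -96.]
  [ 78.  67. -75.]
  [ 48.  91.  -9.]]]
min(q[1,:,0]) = -67.0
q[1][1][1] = -3.0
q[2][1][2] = -75.0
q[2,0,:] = [5.0, -93.0, -96.0]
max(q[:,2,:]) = 91.0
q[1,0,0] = 38.0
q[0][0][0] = -81.0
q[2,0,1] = -93.0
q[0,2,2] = -58.0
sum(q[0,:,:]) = -220.0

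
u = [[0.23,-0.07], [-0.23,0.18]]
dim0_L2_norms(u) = [0.33, 0.19]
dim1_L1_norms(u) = [0.3, 0.41]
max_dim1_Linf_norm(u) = 0.23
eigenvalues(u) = [0.33, 0.08]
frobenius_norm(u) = 0.38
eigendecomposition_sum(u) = [[0.20, -0.09], [-0.3, 0.13]] + [[0.03, 0.02], [0.07, 0.05]]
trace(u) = 0.41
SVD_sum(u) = [[0.2, -0.12], [-0.25, 0.14]] + [[0.03, 0.05], [0.02, 0.04]]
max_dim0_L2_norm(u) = 0.33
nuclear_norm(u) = 0.44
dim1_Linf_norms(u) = [0.23, 0.23]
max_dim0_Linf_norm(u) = 0.23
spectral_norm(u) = 0.37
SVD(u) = [[-0.63,0.78], [0.78,0.63]] @ diag([0.37212587410410936, 0.06798774758919837]) @ [[-0.87,0.49], [0.49,0.87]]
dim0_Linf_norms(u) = [0.23, 0.18]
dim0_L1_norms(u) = [0.46, 0.25]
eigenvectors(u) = [[0.56, 0.41],[-0.83, 0.91]]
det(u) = 0.03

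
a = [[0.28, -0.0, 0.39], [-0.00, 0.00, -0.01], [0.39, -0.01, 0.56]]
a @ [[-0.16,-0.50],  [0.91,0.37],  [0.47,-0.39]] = [[0.14, -0.29],  [-0.0, 0.0],  [0.19, -0.42]]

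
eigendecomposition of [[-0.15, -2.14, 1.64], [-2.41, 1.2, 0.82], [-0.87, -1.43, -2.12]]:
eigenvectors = [[0.61+0.00j,-0.08-0.58j,-0.08+0.58j], [-0.79+0.00j,-0.01-0.44j,(-0.01+0.44j)], [(0.12+0j),0.68+0.00j,0.68-0.00j]]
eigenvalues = [(2.94+0j), (-2+1.67j), (-2-1.67j)]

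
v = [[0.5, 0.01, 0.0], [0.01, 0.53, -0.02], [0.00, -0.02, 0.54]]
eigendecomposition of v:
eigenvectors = [[-0.92, -0.39, -0.11], [0.37, -0.69, -0.63], [0.17, -0.62, 0.77]]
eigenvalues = [0.5, 0.52, 0.56]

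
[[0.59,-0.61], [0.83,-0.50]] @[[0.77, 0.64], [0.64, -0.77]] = [[0.06, 0.85], [0.32, 0.92]]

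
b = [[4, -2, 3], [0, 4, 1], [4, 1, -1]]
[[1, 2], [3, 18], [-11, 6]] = b@ [[-2, 1], [0, 4], [3, 2]]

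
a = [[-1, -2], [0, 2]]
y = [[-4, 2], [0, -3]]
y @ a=[[4, 12], [0, -6]]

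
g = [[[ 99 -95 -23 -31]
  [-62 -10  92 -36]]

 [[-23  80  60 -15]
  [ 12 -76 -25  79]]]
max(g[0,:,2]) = 92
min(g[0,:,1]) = -95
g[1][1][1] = -76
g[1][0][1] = 80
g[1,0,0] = -23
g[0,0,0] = 99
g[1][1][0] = 12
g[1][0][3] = -15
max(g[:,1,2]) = 92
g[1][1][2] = -25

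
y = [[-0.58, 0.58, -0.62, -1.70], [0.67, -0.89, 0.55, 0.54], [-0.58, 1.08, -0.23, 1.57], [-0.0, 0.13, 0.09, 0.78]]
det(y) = -0.00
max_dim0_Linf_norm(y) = 1.7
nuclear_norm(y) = 4.54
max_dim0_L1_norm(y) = 4.59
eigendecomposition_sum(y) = [[-0.56+0.00j, 0.78-0.00j, (-0.44+0j), (-0.25+0j)], [0.67-0.00j, (-0.92+0j), (0.52-0j), (0.3-0j)], [-0.60+0.00j, 0.83-0.00j, -0.46+0.00j, -0.27+0.00j], [-0.01+0.00j, 0.02-0.00j, (-0.01+0j), (-0.01+0j)]] + [[-0.02+0.00j, -0.21+0.00j, -0.18-0.00j, (-1.45+0j)],[0j, (0.03+0j), (0.03+0j), (0.24+0j)],[0.03+0.00j, (0.26+0j), (0.23+0j), (1.85+0j)],[(0.01+0j), 0.11+0.00j, (0.1+0j), (0.78+0j)]] + [[0j, 0.00+0.00j, 0.00-0.00j, 0.00+0.00j], [-0.00+0.00j, (-0+0j), 0j, (-0+0j)], [(-0+0j), -0.00+0.00j, -0.00+0.00j, -0.01-0.00j], [-0j, -0j, -0j, 0j]] + [[0.00-0.00j,-0j,0j,-0j], [(-0-0j),(-0-0j),-0j,(-0-0j)], [-0.00-0.00j,-0.00-0.00j,-0.00-0.00j,(-0.01+0j)], [0j,0.00+0.00j,0.00+0.00j,-0j]]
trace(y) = -0.92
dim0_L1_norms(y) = [1.83, 2.68, 1.49, 4.59]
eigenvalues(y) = [(-1.96+0j), (1.03+0j), 0j, -0j]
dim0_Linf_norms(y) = [0.67, 1.08, 0.62, 1.7]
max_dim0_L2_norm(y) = 2.5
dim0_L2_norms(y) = [1.06, 1.52, 0.86, 2.5]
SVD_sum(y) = [[-0.21, 0.03, -0.37, -1.80], [0.08, -0.01, 0.15, 0.71], [0.16, -0.03, 0.28, 1.36], [0.09, -0.01, 0.15, 0.75]] + [[-0.37, 0.55, -0.25, 0.11],[0.59, -0.88, 0.4, -0.17],[-0.74, 1.11, -0.51, 0.21],[-0.09, 0.14, -0.06, 0.03]] + [[0.0, 0.00, -0.00, -0.0], [-0.00, -0.00, 0.0, 0.00], [-0.00, -0.00, 0.0, 0.0], [0.00, 0.0, -0.00, -0.00]] + [[-0.0, 0.0, 0.00, -0.00], [-0.00, 0.00, 0.00, -0.0], [-0.0, 0.00, 0.00, -0.00], [-0.0, 0.00, 0.00, -0.00]]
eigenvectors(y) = [[0.53+0.00j,  (-0.58+0j),  0.36+0.29j,  0.36-0.29j],[-0.63+0.00j,  (0.1+0j),  -0.17+0.20j,  -0.17-0.20j],[0.56+0.00j,  0.74+0.00j,  -0.84+0.00j,  -0.84-0.00j],[0.01+0.00j,  (0.31+0j),  (0.13-0.03j),  0.13+0.03j]]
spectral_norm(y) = 2.55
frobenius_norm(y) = 3.23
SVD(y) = [[-0.73, 0.36, 0.1, 0.58], [0.29, -0.58, -0.16, 0.75], [0.55, 0.73, -0.3, 0.29], [0.3, 0.09, 0.93, 0.16]] @ diag([2.553066677909149, 1.979422070759788, 0.005892327903583069, 0.002020992541214567]) @ [[0.12, -0.02, 0.20, 0.97], [-0.51, 0.77, -0.35, 0.15], [0.82, 0.57, -0.00, -0.09], [-0.22, 0.3, 0.91, -0.16]]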